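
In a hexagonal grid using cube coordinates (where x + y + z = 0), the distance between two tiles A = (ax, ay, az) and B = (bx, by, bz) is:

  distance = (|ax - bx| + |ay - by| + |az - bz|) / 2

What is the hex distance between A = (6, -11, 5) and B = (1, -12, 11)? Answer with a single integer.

Answer: 6

Derivation:
|ax - bx| = |6 - 1| = 5
|ay - by| = |-11 - (-12)| = 1
|az - bz| = |5 - 11| = 6
distance = (5 + 1 + 6) / 2 = 12 / 2 = 6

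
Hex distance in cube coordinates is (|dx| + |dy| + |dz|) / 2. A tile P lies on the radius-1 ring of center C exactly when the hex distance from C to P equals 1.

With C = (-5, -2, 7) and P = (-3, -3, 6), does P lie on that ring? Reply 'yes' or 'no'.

Answer: no

Derivation:
|px - cx| = |-3 - (-5)| = 2
|py - cy| = |-3 - (-2)| = 1
|pz - cz| = |6 - 7| = 1
distance = (2+1+1)/2 = 4/2 = 2
radius = 1; distance != radius -> no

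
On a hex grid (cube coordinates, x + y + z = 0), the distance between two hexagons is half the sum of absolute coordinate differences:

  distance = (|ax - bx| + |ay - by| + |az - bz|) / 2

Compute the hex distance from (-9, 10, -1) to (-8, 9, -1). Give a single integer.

|ax - bx| = |-9 - (-8)| = 1
|ay - by| = |10 - 9| = 1
|az - bz| = |-1 - (-1)| = 0
distance = (1 + 1 + 0) / 2 = 2 / 2 = 1

Answer: 1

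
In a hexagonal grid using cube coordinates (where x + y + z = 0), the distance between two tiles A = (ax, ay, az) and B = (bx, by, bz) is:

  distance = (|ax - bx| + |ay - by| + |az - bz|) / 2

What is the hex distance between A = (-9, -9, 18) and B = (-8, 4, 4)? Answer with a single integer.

Answer: 14

Derivation:
|ax - bx| = |-9 - (-8)| = 1
|ay - by| = |-9 - 4| = 13
|az - bz| = |18 - 4| = 14
distance = (1 + 13 + 14) / 2 = 28 / 2 = 14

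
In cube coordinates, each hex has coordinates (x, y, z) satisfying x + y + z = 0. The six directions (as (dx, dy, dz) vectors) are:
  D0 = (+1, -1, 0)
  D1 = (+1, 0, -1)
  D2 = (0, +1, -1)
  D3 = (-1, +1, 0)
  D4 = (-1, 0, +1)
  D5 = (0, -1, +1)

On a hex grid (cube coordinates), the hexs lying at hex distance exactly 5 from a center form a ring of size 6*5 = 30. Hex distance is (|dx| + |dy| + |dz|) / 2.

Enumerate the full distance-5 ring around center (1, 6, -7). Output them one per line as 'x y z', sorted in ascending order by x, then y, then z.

Walk ring at distance 5 from (1, 6, -7):
Start at center + D4*5 = (-4, 6, -2)
  hex 0: (-4, 6, -2)
  hex 1: (-3, 5, -2)
  hex 2: (-2, 4, -2)
  hex 3: (-1, 3, -2)
  hex 4: (0, 2, -2)
  hex 5: (1, 1, -2)
  hex 6: (2, 1, -3)
  hex 7: (3, 1, -4)
  hex 8: (4, 1, -5)
  hex 9: (5, 1, -6)
  hex 10: (6, 1, -7)
  hex 11: (6, 2, -8)
  hex 12: (6, 3, -9)
  hex 13: (6, 4, -10)
  hex 14: (6, 5, -11)
  hex 15: (6, 6, -12)
  hex 16: (5, 7, -12)
  hex 17: (4, 8, -12)
  hex 18: (3, 9, -12)
  hex 19: (2, 10, -12)
  hex 20: (1, 11, -12)
  hex 21: (0, 11, -11)
  hex 22: (-1, 11, -10)
  hex 23: (-2, 11, -9)
  hex 24: (-3, 11, -8)
  hex 25: (-4, 11, -7)
  hex 26: (-4, 10, -6)
  hex 27: (-4, 9, -5)
  hex 28: (-4, 8, -4)
  hex 29: (-4, 7, -3)
Sorted: 30 hexes.

Answer: -4 6 -2
-4 7 -3
-4 8 -4
-4 9 -5
-4 10 -6
-4 11 -7
-3 5 -2
-3 11 -8
-2 4 -2
-2 11 -9
-1 3 -2
-1 11 -10
0 2 -2
0 11 -11
1 1 -2
1 11 -12
2 1 -3
2 10 -12
3 1 -4
3 9 -12
4 1 -5
4 8 -12
5 1 -6
5 7 -12
6 1 -7
6 2 -8
6 3 -9
6 4 -10
6 5 -11
6 6 -12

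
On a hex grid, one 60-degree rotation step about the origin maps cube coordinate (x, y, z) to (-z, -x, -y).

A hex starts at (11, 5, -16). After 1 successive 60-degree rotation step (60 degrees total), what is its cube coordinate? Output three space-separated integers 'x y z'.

Answer: 16 -11 -5

Derivation:
Start: (11, 5, -16)
Step 1: (11, 5, -16) -> (-(-16), -(11), -(5)) = (16, -11, -5)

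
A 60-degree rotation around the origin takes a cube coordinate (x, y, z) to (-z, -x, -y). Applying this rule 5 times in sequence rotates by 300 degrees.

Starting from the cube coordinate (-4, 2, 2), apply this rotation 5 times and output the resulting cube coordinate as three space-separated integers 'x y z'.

Start: (-4, 2, 2)
Step 1: (-4, 2, 2) -> (-(2), -(-4), -(2)) = (-2, 4, -2)
Step 2: (-2, 4, -2) -> (-(-2), -(-2), -(4)) = (2, 2, -4)
Step 3: (2, 2, -4) -> (-(-4), -(2), -(2)) = (4, -2, -2)
Step 4: (4, -2, -2) -> (-(-2), -(4), -(-2)) = (2, -4, 2)
Step 5: (2, -4, 2) -> (-(2), -(2), -(-4)) = (-2, -2, 4)

Answer: -2 -2 4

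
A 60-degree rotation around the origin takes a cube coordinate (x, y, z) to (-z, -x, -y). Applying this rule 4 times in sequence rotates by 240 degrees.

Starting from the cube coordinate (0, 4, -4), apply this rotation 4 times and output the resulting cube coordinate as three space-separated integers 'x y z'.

Start: (0, 4, -4)
Step 1: (0, 4, -4) -> (-(-4), -(0), -(4)) = (4, 0, -4)
Step 2: (4, 0, -4) -> (-(-4), -(4), -(0)) = (4, -4, 0)
Step 3: (4, -4, 0) -> (-(0), -(4), -(-4)) = (0, -4, 4)
Step 4: (0, -4, 4) -> (-(4), -(0), -(-4)) = (-4, 0, 4)

Answer: -4 0 4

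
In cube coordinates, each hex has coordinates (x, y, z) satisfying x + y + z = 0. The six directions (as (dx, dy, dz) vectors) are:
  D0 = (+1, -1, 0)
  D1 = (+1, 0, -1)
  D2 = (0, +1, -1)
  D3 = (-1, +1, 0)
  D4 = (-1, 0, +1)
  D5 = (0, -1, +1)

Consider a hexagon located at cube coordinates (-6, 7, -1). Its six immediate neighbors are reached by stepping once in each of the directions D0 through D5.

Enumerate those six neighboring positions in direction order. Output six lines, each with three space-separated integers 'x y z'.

Center: (-6, 7, -1). Add each direction:
  D0: (-6, 7, -1) + (1, -1, 0) = (-5, 6, -1)
  D1: (-6, 7, -1) + (1, 0, -1) = (-5, 7, -2)
  D2: (-6, 7, -1) + (0, 1, -1) = (-6, 8, -2)
  D3: (-6, 7, -1) + (-1, 1, 0) = (-7, 8, -1)
  D4: (-6, 7, -1) + (-1, 0, 1) = (-7, 7, 0)
  D5: (-6, 7, -1) + (0, -1, 1) = (-6, 6, 0)

Answer: -5 6 -1
-5 7 -2
-6 8 -2
-7 8 -1
-7 7 0
-6 6 0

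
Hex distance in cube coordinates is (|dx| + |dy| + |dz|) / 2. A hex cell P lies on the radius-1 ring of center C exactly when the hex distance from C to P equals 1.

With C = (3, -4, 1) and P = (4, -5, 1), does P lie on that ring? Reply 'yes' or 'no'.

|px - cx| = |4 - 3| = 1
|py - cy| = |-5 - (-4)| = 1
|pz - cz| = |1 - 1| = 0
distance = (1+1+0)/2 = 2/2 = 1
radius = 1; distance == radius -> yes

Answer: yes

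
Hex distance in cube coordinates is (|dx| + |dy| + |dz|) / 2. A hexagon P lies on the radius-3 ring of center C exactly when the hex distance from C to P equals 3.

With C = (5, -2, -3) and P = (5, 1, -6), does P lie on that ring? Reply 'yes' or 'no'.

|px - cx| = |5 - 5| = 0
|py - cy| = |1 - (-2)| = 3
|pz - cz| = |-6 - (-3)| = 3
distance = (0+3+3)/2 = 6/2 = 3
radius = 3; distance == radius -> yes

Answer: yes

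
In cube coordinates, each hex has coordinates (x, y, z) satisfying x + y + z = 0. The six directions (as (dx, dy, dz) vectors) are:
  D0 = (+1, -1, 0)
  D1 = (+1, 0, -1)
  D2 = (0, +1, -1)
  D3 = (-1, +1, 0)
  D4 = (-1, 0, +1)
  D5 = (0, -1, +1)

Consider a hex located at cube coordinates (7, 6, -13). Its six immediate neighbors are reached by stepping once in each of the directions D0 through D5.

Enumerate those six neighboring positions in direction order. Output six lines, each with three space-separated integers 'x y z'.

Answer: 8 5 -13
8 6 -14
7 7 -14
6 7 -13
6 6 -12
7 5 -12

Derivation:
Center: (7, 6, -13). Add each direction:
  D0: (7, 6, -13) + (1, -1, 0) = (8, 5, -13)
  D1: (7, 6, -13) + (1, 0, -1) = (8, 6, -14)
  D2: (7, 6, -13) + (0, 1, -1) = (7, 7, -14)
  D3: (7, 6, -13) + (-1, 1, 0) = (6, 7, -13)
  D4: (7, 6, -13) + (-1, 0, 1) = (6, 6, -12)
  D5: (7, 6, -13) + (0, -1, 1) = (7, 5, -12)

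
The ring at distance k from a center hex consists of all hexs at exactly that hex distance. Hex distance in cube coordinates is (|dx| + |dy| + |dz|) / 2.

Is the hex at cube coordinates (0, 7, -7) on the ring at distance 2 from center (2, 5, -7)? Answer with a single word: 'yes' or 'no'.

Answer: yes

Derivation:
|px - cx| = |0 - 2| = 2
|py - cy| = |7 - 5| = 2
|pz - cz| = |-7 - (-7)| = 0
distance = (2+2+0)/2 = 4/2 = 2
radius = 2; distance == radius -> yes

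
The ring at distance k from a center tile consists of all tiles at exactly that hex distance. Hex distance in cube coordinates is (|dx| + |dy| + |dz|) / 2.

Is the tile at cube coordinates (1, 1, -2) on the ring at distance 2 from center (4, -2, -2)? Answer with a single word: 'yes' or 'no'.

Answer: no

Derivation:
|px - cx| = |1 - 4| = 3
|py - cy| = |1 - (-2)| = 3
|pz - cz| = |-2 - (-2)| = 0
distance = (3+3+0)/2 = 6/2 = 3
radius = 2; distance != radius -> no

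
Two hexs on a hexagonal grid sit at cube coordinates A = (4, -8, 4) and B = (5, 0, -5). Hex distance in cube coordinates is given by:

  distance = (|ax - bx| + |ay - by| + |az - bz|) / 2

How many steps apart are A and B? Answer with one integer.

|ax - bx| = |4 - 5| = 1
|ay - by| = |-8 - 0| = 8
|az - bz| = |4 - (-5)| = 9
distance = (1 + 8 + 9) / 2 = 18 / 2 = 9

Answer: 9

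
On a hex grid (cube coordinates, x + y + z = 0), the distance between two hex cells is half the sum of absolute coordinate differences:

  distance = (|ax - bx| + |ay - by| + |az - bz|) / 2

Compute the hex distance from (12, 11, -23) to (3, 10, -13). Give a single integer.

Answer: 10

Derivation:
|ax - bx| = |12 - 3| = 9
|ay - by| = |11 - 10| = 1
|az - bz| = |-23 - (-13)| = 10
distance = (9 + 1 + 10) / 2 = 20 / 2 = 10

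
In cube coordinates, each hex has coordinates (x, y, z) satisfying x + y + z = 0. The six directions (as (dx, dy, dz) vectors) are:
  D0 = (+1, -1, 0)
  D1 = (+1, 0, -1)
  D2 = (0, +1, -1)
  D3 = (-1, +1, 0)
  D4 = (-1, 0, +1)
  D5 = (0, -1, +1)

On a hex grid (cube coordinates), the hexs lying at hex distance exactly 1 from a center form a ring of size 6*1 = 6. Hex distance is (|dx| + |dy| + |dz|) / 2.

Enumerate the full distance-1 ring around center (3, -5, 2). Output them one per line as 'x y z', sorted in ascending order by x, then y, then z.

Walk ring at distance 1 from (3, -5, 2):
Start at center + D4*1 = (2, -5, 3)
  hex 0: (2, -5, 3)
  hex 1: (3, -6, 3)
  hex 2: (4, -6, 2)
  hex 3: (4, -5, 1)
  hex 4: (3, -4, 1)
  hex 5: (2, -4, 2)
Sorted: 6 hexes.

Answer: 2 -5 3
2 -4 2
3 -6 3
3 -4 1
4 -6 2
4 -5 1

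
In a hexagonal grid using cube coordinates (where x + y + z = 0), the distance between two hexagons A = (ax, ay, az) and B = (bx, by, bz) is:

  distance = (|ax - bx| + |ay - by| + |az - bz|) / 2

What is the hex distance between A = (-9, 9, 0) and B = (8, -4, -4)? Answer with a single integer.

|ax - bx| = |-9 - 8| = 17
|ay - by| = |9 - (-4)| = 13
|az - bz| = |0 - (-4)| = 4
distance = (17 + 13 + 4) / 2 = 34 / 2 = 17

Answer: 17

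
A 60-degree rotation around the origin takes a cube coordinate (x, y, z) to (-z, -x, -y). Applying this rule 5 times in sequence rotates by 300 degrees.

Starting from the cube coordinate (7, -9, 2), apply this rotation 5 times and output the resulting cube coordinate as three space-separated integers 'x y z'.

Answer: 9 -2 -7

Derivation:
Start: (7, -9, 2)
Step 1: (7, -9, 2) -> (-(2), -(7), -(-9)) = (-2, -7, 9)
Step 2: (-2, -7, 9) -> (-(9), -(-2), -(-7)) = (-9, 2, 7)
Step 3: (-9, 2, 7) -> (-(7), -(-9), -(2)) = (-7, 9, -2)
Step 4: (-7, 9, -2) -> (-(-2), -(-7), -(9)) = (2, 7, -9)
Step 5: (2, 7, -9) -> (-(-9), -(2), -(7)) = (9, -2, -7)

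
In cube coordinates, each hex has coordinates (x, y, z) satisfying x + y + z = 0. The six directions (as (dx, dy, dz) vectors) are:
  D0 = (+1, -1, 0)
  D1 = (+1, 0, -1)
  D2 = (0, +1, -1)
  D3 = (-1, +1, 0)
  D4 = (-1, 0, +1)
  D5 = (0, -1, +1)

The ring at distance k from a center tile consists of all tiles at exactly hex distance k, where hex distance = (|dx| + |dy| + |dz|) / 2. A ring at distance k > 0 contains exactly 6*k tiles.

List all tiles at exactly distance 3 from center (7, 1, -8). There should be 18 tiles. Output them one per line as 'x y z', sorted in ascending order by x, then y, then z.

Answer: 4 1 -5
4 2 -6
4 3 -7
4 4 -8
5 0 -5
5 4 -9
6 -1 -5
6 4 -10
7 -2 -5
7 4 -11
8 -2 -6
8 3 -11
9 -2 -7
9 2 -11
10 -2 -8
10 -1 -9
10 0 -10
10 1 -11

Derivation:
Walk ring at distance 3 from (7, 1, -8):
Start at center + D4*3 = (4, 1, -5)
  hex 0: (4, 1, -5)
  hex 1: (5, 0, -5)
  hex 2: (6, -1, -5)
  hex 3: (7, -2, -5)
  hex 4: (8, -2, -6)
  hex 5: (9, -2, -7)
  hex 6: (10, -2, -8)
  hex 7: (10, -1, -9)
  hex 8: (10, 0, -10)
  hex 9: (10, 1, -11)
  hex 10: (9, 2, -11)
  hex 11: (8, 3, -11)
  hex 12: (7, 4, -11)
  hex 13: (6, 4, -10)
  hex 14: (5, 4, -9)
  hex 15: (4, 4, -8)
  hex 16: (4, 3, -7)
  hex 17: (4, 2, -6)
Sorted: 18 hexes.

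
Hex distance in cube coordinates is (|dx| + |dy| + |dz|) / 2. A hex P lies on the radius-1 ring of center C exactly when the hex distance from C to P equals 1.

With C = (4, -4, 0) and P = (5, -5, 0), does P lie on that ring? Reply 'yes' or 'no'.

|px - cx| = |5 - 4| = 1
|py - cy| = |-5 - (-4)| = 1
|pz - cz| = |0 - 0| = 0
distance = (1+1+0)/2 = 2/2 = 1
radius = 1; distance == radius -> yes

Answer: yes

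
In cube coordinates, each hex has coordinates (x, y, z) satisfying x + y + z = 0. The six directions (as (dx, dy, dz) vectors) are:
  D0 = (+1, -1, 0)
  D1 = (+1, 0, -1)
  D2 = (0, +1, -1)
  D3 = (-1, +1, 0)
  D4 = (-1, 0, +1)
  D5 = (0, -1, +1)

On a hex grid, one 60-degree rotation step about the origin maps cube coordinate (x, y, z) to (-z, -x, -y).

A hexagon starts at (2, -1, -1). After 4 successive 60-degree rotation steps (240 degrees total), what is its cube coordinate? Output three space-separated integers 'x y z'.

Start: (2, -1, -1)
Step 1: (2, -1, -1) -> (-(-1), -(2), -(-1)) = (1, -2, 1)
Step 2: (1, -2, 1) -> (-(1), -(1), -(-2)) = (-1, -1, 2)
Step 3: (-1, -1, 2) -> (-(2), -(-1), -(-1)) = (-2, 1, 1)
Step 4: (-2, 1, 1) -> (-(1), -(-2), -(1)) = (-1, 2, -1)

Answer: -1 2 -1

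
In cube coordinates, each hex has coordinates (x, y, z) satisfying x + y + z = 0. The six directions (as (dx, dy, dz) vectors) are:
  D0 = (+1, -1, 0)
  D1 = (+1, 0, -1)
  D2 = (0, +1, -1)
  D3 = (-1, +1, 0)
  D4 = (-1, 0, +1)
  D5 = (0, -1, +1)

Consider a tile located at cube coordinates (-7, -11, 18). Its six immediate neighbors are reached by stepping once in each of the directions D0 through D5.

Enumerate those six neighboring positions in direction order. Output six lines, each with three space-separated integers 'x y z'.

Center: (-7, -11, 18). Add each direction:
  D0: (-7, -11, 18) + (1, -1, 0) = (-6, -12, 18)
  D1: (-7, -11, 18) + (1, 0, -1) = (-6, -11, 17)
  D2: (-7, -11, 18) + (0, 1, -1) = (-7, -10, 17)
  D3: (-7, -11, 18) + (-1, 1, 0) = (-8, -10, 18)
  D4: (-7, -11, 18) + (-1, 0, 1) = (-8, -11, 19)
  D5: (-7, -11, 18) + (0, -1, 1) = (-7, -12, 19)

Answer: -6 -12 18
-6 -11 17
-7 -10 17
-8 -10 18
-8 -11 19
-7 -12 19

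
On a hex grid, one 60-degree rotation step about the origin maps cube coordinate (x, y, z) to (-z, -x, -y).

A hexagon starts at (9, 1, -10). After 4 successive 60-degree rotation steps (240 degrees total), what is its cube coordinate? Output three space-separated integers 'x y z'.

Start: (9, 1, -10)
Step 1: (9, 1, -10) -> (-(-10), -(9), -(1)) = (10, -9, -1)
Step 2: (10, -9, -1) -> (-(-1), -(10), -(-9)) = (1, -10, 9)
Step 3: (1, -10, 9) -> (-(9), -(1), -(-10)) = (-9, -1, 10)
Step 4: (-9, -1, 10) -> (-(10), -(-9), -(-1)) = (-10, 9, 1)

Answer: -10 9 1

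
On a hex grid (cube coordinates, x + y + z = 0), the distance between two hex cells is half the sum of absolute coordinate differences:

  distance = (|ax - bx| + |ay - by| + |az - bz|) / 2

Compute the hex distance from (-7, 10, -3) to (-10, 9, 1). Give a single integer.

Answer: 4

Derivation:
|ax - bx| = |-7 - (-10)| = 3
|ay - by| = |10 - 9| = 1
|az - bz| = |-3 - 1| = 4
distance = (3 + 1 + 4) / 2 = 8 / 2 = 4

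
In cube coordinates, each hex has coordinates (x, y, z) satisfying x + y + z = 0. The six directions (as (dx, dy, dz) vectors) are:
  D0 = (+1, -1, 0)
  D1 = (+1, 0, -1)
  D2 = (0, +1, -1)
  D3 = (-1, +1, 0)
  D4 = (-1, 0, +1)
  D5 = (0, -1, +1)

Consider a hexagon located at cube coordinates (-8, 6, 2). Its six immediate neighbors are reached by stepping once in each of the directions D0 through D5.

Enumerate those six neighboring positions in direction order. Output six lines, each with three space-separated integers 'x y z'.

Answer: -7 5 2
-7 6 1
-8 7 1
-9 7 2
-9 6 3
-8 5 3

Derivation:
Center: (-8, 6, 2). Add each direction:
  D0: (-8, 6, 2) + (1, -1, 0) = (-7, 5, 2)
  D1: (-8, 6, 2) + (1, 0, -1) = (-7, 6, 1)
  D2: (-8, 6, 2) + (0, 1, -1) = (-8, 7, 1)
  D3: (-8, 6, 2) + (-1, 1, 0) = (-9, 7, 2)
  D4: (-8, 6, 2) + (-1, 0, 1) = (-9, 6, 3)
  D5: (-8, 6, 2) + (0, -1, 1) = (-8, 5, 3)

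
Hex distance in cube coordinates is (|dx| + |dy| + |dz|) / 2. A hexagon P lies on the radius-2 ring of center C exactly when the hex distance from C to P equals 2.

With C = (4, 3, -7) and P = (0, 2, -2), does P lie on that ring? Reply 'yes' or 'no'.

Answer: no

Derivation:
|px - cx| = |0 - 4| = 4
|py - cy| = |2 - 3| = 1
|pz - cz| = |-2 - (-7)| = 5
distance = (4+1+5)/2 = 10/2 = 5
radius = 2; distance != radius -> no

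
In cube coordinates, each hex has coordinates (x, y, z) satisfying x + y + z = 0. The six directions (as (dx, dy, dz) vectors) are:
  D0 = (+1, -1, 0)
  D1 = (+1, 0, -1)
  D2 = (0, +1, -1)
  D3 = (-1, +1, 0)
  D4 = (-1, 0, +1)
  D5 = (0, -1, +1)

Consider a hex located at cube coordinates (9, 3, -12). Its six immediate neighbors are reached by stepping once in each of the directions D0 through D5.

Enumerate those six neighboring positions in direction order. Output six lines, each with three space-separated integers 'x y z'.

Answer: 10 2 -12
10 3 -13
9 4 -13
8 4 -12
8 3 -11
9 2 -11

Derivation:
Center: (9, 3, -12). Add each direction:
  D0: (9, 3, -12) + (1, -1, 0) = (10, 2, -12)
  D1: (9, 3, -12) + (1, 0, -1) = (10, 3, -13)
  D2: (9, 3, -12) + (0, 1, -1) = (9, 4, -13)
  D3: (9, 3, -12) + (-1, 1, 0) = (8, 4, -12)
  D4: (9, 3, -12) + (-1, 0, 1) = (8, 3, -11)
  D5: (9, 3, -12) + (0, -1, 1) = (9, 2, -11)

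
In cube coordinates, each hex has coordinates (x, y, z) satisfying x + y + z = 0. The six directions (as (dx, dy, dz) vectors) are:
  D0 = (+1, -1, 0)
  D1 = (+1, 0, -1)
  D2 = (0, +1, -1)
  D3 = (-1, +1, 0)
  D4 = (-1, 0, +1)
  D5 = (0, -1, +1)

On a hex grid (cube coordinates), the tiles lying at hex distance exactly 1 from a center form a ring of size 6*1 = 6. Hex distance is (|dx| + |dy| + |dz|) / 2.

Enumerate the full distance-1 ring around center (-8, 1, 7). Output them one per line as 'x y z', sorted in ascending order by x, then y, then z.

Answer: -9 1 8
-9 2 7
-8 0 8
-8 2 6
-7 0 7
-7 1 6

Derivation:
Walk ring at distance 1 from (-8, 1, 7):
Start at center + D4*1 = (-9, 1, 8)
  hex 0: (-9, 1, 8)
  hex 1: (-8, 0, 8)
  hex 2: (-7, 0, 7)
  hex 3: (-7, 1, 6)
  hex 4: (-8, 2, 6)
  hex 5: (-9, 2, 7)
Sorted: 6 hexes.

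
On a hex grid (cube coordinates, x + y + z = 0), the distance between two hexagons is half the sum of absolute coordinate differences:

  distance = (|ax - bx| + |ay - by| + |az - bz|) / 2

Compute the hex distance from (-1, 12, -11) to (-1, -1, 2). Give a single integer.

Answer: 13

Derivation:
|ax - bx| = |-1 - (-1)| = 0
|ay - by| = |12 - (-1)| = 13
|az - bz| = |-11 - 2| = 13
distance = (0 + 13 + 13) / 2 = 26 / 2 = 13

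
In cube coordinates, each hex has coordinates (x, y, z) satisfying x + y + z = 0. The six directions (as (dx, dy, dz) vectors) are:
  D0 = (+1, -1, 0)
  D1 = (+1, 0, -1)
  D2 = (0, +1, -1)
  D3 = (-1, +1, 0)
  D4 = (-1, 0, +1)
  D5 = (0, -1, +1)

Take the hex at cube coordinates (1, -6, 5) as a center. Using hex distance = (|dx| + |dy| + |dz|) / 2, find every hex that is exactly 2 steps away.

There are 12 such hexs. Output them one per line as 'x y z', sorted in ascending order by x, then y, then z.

Answer: -1 -6 7
-1 -5 6
-1 -4 5
0 -7 7
0 -4 4
1 -8 7
1 -4 3
2 -8 6
2 -5 3
3 -8 5
3 -7 4
3 -6 3

Derivation:
Walk ring at distance 2 from (1, -6, 5):
Start at center + D4*2 = (-1, -6, 7)
  hex 0: (-1, -6, 7)
  hex 1: (0, -7, 7)
  hex 2: (1, -8, 7)
  hex 3: (2, -8, 6)
  hex 4: (3, -8, 5)
  hex 5: (3, -7, 4)
  hex 6: (3, -6, 3)
  hex 7: (2, -5, 3)
  hex 8: (1, -4, 3)
  hex 9: (0, -4, 4)
  hex 10: (-1, -4, 5)
  hex 11: (-1, -5, 6)
Sorted: 12 hexes.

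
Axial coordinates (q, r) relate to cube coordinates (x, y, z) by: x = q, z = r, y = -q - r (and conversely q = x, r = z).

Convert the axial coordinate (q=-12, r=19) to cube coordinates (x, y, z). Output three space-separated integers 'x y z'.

x = q = -12
z = r = 19
y = -x - z = -(-12) - (19) = -7

Answer: -12 -7 19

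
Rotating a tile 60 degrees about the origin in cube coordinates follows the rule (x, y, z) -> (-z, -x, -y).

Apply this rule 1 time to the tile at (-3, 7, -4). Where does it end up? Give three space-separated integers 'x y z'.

Start: (-3, 7, -4)
Step 1: (-3, 7, -4) -> (-(-4), -(-3), -(7)) = (4, 3, -7)

Answer: 4 3 -7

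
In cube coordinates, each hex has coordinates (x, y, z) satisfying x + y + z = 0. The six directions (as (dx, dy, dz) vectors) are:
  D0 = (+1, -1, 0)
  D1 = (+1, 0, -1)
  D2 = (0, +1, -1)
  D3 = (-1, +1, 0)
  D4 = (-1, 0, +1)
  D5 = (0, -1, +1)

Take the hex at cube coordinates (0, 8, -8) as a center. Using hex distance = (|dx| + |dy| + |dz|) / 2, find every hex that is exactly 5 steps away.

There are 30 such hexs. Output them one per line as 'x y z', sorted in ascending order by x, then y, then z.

Walk ring at distance 5 from (0, 8, -8):
Start at center + D4*5 = (-5, 8, -3)
  hex 0: (-5, 8, -3)
  hex 1: (-4, 7, -3)
  hex 2: (-3, 6, -3)
  hex 3: (-2, 5, -3)
  hex 4: (-1, 4, -3)
  hex 5: (0, 3, -3)
  hex 6: (1, 3, -4)
  hex 7: (2, 3, -5)
  hex 8: (3, 3, -6)
  hex 9: (4, 3, -7)
  hex 10: (5, 3, -8)
  hex 11: (5, 4, -9)
  hex 12: (5, 5, -10)
  hex 13: (5, 6, -11)
  hex 14: (5, 7, -12)
  hex 15: (5, 8, -13)
  hex 16: (4, 9, -13)
  hex 17: (3, 10, -13)
  hex 18: (2, 11, -13)
  hex 19: (1, 12, -13)
  hex 20: (0, 13, -13)
  hex 21: (-1, 13, -12)
  hex 22: (-2, 13, -11)
  hex 23: (-3, 13, -10)
  hex 24: (-4, 13, -9)
  hex 25: (-5, 13, -8)
  hex 26: (-5, 12, -7)
  hex 27: (-5, 11, -6)
  hex 28: (-5, 10, -5)
  hex 29: (-5, 9, -4)
Sorted: 30 hexes.

Answer: -5 8 -3
-5 9 -4
-5 10 -5
-5 11 -6
-5 12 -7
-5 13 -8
-4 7 -3
-4 13 -9
-3 6 -3
-3 13 -10
-2 5 -3
-2 13 -11
-1 4 -3
-1 13 -12
0 3 -3
0 13 -13
1 3 -4
1 12 -13
2 3 -5
2 11 -13
3 3 -6
3 10 -13
4 3 -7
4 9 -13
5 3 -8
5 4 -9
5 5 -10
5 6 -11
5 7 -12
5 8 -13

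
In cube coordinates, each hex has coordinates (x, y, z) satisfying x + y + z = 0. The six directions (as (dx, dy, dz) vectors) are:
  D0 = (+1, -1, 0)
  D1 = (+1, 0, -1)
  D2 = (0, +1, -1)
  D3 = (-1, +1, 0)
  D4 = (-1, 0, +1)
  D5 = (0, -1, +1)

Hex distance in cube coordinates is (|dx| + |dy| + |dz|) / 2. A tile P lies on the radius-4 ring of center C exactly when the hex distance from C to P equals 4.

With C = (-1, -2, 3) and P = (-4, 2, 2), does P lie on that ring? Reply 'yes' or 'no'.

Answer: yes

Derivation:
|px - cx| = |-4 - (-1)| = 3
|py - cy| = |2 - (-2)| = 4
|pz - cz| = |2 - 3| = 1
distance = (3+4+1)/2 = 8/2 = 4
radius = 4; distance == radius -> yes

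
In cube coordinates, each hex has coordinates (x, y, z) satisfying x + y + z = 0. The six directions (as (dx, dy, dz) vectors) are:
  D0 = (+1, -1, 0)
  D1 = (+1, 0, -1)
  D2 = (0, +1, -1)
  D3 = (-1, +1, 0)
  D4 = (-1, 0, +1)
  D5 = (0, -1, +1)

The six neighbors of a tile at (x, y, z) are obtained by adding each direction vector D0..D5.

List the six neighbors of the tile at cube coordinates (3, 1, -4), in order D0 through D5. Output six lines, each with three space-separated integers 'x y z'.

Answer: 4 0 -4
4 1 -5
3 2 -5
2 2 -4
2 1 -3
3 0 -3

Derivation:
Center: (3, 1, -4). Add each direction:
  D0: (3, 1, -4) + (1, -1, 0) = (4, 0, -4)
  D1: (3, 1, -4) + (1, 0, -1) = (4, 1, -5)
  D2: (3, 1, -4) + (0, 1, -1) = (3, 2, -5)
  D3: (3, 1, -4) + (-1, 1, 0) = (2, 2, -4)
  D4: (3, 1, -4) + (-1, 0, 1) = (2, 1, -3)
  D5: (3, 1, -4) + (0, -1, 1) = (3, 0, -3)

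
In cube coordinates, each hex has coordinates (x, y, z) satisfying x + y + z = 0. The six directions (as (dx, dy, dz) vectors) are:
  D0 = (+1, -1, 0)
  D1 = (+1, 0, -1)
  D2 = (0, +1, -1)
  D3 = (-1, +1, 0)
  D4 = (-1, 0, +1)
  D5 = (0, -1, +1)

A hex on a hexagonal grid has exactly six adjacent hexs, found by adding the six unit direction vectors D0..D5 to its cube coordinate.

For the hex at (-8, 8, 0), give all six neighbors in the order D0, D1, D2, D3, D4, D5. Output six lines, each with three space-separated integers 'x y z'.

Center: (-8, 8, 0). Add each direction:
  D0: (-8, 8, 0) + (1, -1, 0) = (-7, 7, 0)
  D1: (-8, 8, 0) + (1, 0, -1) = (-7, 8, -1)
  D2: (-8, 8, 0) + (0, 1, -1) = (-8, 9, -1)
  D3: (-8, 8, 0) + (-1, 1, 0) = (-9, 9, 0)
  D4: (-8, 8, 0) + (-1, 0, 1) = (-9, 8, 1)
  D5: (-8, 8, 0) + (0, -1, 1) = (-8, 7, 1)

Answer: -7 7 0
-7 8 -1
-8 9 -1
-9 9 0
-9 8 1
-8 7 1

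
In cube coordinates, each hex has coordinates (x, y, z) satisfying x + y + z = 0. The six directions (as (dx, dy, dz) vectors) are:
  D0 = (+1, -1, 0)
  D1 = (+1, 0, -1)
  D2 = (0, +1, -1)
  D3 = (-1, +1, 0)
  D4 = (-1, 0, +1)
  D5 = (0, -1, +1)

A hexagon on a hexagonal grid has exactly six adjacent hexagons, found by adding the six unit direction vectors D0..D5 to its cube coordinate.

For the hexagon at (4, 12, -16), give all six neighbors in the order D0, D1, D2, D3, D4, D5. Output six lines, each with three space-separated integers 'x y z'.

Answer: 5 11 -16
5 12 -17
4 13 -17
3 13 -16
3 12 -15
4 11 -15

Derivation:
Center: (4, 12, -16). Add each direction:
  D0: (4, 12, -16) + (1, -1, 0) = (5, 11, -16)
  D1: (4, 12, -16) + (1, 0, -1) = (5, 12, -17)
  D2: (4, 12, -16) + (0, 1, -1) = (4, 13, -17)
  D3: (4, 12, -16) + (-1, 1, 0) = (3, 13, -16)
  D4: (4, 12, -16) + (-1, 0, 1) = (3, 12, -15)
  D5: (4, 12, -16) + (0, -1, 1) = (4, 11, -15)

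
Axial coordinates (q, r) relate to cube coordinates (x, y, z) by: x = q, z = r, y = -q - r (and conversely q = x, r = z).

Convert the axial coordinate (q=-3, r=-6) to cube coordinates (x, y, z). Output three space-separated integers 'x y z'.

Answer: -3 9 -6

Derivation:
x = q = -3
z = r = -6
y = -x - z = -(-3) - (-6) = 9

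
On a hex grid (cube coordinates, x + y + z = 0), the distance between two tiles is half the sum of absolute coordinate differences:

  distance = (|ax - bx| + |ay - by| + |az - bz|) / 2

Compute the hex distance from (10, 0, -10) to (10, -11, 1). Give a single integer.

Answer: 11

Derivation:
|ax - bx| = |10 - 10| = 0
|ay - by| = |0 - (-11)| = 11
|az - bz| = |-10 - 1| = 11
distance = (0 + 11 + 11) / 2 = 22 / 2 = 11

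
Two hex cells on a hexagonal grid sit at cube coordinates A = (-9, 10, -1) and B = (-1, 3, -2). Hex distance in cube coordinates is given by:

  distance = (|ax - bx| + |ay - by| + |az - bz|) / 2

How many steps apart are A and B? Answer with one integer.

Answer: 8

Derivation:
|ax - bx| = |-9 - (-1)| = 8
|ay - by| = |10 - 3| = 7
|az - bz| = |-1 - (-2)| = 1
distance = (8 + 7 + 1) / 2 = 16 / 2 = 8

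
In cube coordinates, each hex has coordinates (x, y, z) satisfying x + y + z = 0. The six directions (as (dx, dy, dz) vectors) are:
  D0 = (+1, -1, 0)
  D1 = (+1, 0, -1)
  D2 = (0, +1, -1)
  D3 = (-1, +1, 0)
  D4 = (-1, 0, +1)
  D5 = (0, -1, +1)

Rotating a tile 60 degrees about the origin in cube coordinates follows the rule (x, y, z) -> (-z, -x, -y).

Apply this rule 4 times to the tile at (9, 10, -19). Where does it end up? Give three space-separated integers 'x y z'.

Start: (9, 10, -19)
Step 1: (9, 10, -19) -> (-(-19), -(9), -(10)) = (19, -9, -10)
Step 2: (19, -9, -10) -> (-(-10), -(19), -(-9)) = (10, -19, 9)
Step 3: (10, -19, 9) -> (-(9), -(10), -(-19)) = (-9, -10, 19)
Step 4: (-9, -10, 19) -> (-(19), -(-9), -(-10)) = (-19, 9, 10)

Answer: -19 9 10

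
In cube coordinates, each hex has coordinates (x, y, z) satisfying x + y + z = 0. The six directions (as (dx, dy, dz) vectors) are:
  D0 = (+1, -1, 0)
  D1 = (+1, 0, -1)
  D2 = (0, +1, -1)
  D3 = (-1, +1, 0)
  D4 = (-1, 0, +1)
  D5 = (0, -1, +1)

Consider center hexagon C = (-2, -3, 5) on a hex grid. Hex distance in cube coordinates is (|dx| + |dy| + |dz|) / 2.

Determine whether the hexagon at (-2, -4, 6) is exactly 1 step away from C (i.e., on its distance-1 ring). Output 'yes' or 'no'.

Answer: yes

Derivation:
|px - cx| = |-2 - (-2)| = 0
|py - cy| = |-4 - (-3)| = 1
|pz - cz| = |6 - 5| = 1
distance = (0+1+1)/2 = 2/2 = 1
radius = 1; distance == radius -> yes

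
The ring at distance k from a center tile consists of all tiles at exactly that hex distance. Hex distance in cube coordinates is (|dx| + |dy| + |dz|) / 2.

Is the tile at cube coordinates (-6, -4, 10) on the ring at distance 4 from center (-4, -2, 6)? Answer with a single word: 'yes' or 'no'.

|px - cx| = |-6 - (-4)| = 2
|py - cy| = |-4 - (-2)| = 2
|pz - cz| = |10 - 6| = 4
distance = (2+2+4)/2 = 8/2 = 4
radius = 4; distance == radius -> yes

Answer: yes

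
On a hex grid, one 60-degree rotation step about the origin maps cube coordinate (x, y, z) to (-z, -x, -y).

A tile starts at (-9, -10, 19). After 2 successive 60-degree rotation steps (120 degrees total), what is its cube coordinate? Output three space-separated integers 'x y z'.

Answer: -10 19 -9

Derivation:
Start: (-9, -10, 19)
Step 1: (-9, -10, 19) -> (-(19), -(-9), -(-10)) = (-19, 9, 10)
Step 2: (-19, 9, 10) -> (-(10), -(-19), -(9)) = (-10, 19, -9)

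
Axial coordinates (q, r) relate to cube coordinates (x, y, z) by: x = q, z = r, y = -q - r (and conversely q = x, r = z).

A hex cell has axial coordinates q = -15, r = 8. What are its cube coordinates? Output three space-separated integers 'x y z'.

x = q = -15
z = r = 8
y = -x - z = -(-15) - (8) = 7

Answer: -15 7 8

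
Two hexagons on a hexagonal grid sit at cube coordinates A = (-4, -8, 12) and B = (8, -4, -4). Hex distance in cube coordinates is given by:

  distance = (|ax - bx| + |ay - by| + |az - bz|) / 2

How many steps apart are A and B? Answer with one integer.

|ax - bx| = |-4 - 8| = 12
|ay - by| = |-8 - (-4)| = 4
|az - bz| = |12 - (-4)| = 16
distance = (12 + 4 + 16) / 2 = 32 / 2 = 16

Answer: 16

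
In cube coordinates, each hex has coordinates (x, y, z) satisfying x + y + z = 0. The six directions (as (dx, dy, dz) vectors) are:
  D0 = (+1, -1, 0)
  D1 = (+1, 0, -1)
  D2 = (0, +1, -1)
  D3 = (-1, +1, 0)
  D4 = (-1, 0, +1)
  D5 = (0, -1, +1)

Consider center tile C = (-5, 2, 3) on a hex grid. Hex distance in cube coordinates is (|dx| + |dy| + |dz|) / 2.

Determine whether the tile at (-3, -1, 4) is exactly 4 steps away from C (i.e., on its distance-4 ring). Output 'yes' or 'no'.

Answer: no

Derivation:
|px - cx| = |-3 - (-5)| = 2
|py - cy| = |-1 - 2| = 3
|pz - cz| = |4 - 3| = 1
distance = (2+3+1)/2 = 6/2 = 3
radius = 4; distance != radius -> no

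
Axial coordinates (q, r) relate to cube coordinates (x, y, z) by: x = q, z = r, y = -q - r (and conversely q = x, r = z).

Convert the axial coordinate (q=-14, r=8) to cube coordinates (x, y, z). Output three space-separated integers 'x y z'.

x = q = -14
z = r = 8
y = -x - z = -(-14) - (8) = 6

Answer: -14 6 8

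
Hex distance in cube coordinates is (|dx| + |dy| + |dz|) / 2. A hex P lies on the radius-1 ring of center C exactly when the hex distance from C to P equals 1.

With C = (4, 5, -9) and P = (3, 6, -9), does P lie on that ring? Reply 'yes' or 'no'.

Answer: yes

Derivation:
|px - cx| = |3 - 4| = 1
|py - cy| = |6 - 5| = 1
|pz - cz| = |-9 - (-9)| = 0
distance = (1+1+0)/2 = 2/2 = 1
radius = 1; distance == radius -> yes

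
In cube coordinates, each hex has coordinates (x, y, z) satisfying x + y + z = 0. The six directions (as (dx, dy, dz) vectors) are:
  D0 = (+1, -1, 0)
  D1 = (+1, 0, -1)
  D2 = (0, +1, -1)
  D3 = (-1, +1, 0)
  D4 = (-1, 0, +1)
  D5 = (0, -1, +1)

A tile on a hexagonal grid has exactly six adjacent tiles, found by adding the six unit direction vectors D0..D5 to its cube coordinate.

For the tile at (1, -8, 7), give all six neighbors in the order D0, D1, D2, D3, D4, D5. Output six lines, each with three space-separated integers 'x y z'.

Center: (1, -8, 7). Add each direction:
  D0: (1, -8, 7) + (1, -1, 0) = (2, -9, 7)
  D1: (1, -8, 7) + (1, 0, -1) = (2, -8, 6)
  D2: (1, -8, 7) + (0, 1, -1) = (1, -7, 6)
  D3: (1, -8, 7) + (-1, 1, 0) = (0, -7, 7)
  D4: (1, -8, 7) + (-1, 0, 1) = (0, -8, 8)
  D5: (1, -8, 7) + (0, -1, 1) = (1, -9, 8)

Answer: 2 -9 7
2 -8 6
1 -7 6
0 -7 7
0 -8 8
1 -9 8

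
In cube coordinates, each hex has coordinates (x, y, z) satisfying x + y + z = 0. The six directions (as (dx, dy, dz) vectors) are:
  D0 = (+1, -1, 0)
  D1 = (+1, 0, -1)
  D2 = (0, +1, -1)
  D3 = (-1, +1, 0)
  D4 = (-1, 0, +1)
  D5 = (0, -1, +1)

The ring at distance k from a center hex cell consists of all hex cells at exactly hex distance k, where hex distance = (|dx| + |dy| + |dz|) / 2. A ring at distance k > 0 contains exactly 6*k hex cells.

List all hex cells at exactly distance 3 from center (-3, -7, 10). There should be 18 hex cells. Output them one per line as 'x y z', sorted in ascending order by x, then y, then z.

Walk ring at distance 3 from (-3, -7, 10):
Start at center + D4*3 = (-6, -7, 13)
  hex 0: (-6, -7, 13)
  hex 1: (-5, -8, 13)
  hex 2: (-4, -9, 13)
  hex 3: (-3, -10, 13)
  hex 4: (-2, -10, 12)
  hex 5: (-1, -10, 11)
  hex 6: (0, -10, 10)
  hex 7: (0, -9, 9)
  hex 8: (0, -8, 8)
  hex 9: (0, -7, 7)
  hex 10: (-1, -6, 7)
  hex 11: (-2, -5, 7)
  hex 12: (-3, -4, 7)
  hex 13: (-4, -4, 8)
  hex 14: (-5, -4, 9)
  hex 15: (-6, -4, 10)
  hex 16: (-6, -5, 11)
  hex 17: (-6, -6, 12)
Sorted: 18 hexes.

Answer: -6 -7 13
-6 -6 12
-6 -5 11
-6 -4 10
-5 -8 13
-5 -4 9
-4 -9 13
-4 -4 8
-3 -10 13
-3 -4 7
-2 -10 12
-2 -5 7
-1 -10 11
-1 -6 7
0 -10 10
0 -9 9
0 -8 8
0 -7 7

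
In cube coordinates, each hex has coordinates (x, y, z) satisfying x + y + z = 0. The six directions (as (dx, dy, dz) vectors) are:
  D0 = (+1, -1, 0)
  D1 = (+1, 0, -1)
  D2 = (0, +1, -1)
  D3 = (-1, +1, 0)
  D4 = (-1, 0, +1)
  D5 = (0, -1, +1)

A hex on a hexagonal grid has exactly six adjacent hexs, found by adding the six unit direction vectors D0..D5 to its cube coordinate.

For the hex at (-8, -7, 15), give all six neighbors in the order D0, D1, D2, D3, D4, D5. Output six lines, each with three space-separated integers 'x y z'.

Center: (-8, -7, 15). Add each direction:
  D0: (-8, -7, 15) + (1, -1, 0) = (-7, -8, 15)
  D1: (-8, -7, 15) + (1, 0, -1) = (-7, -7, 14)
  D2: (-8, -7, 15) + (0, 1, -1) = (-8, -6, 14)
  D3: (-8, -7, 15) + (-1, 1, 0) = (-9, -6, 15)
  D4: (-8, -7, 15) + (-1, 0, 1) = (-9, -7, 16)
  D5: (-8, -7, 15) + (0, -1, 1) = (-8, -8, 16)

Answer: -7 -8 15
-7 -7 14
-8 -6 14
-9 -6 15
-9 -7 16
-8 -8 16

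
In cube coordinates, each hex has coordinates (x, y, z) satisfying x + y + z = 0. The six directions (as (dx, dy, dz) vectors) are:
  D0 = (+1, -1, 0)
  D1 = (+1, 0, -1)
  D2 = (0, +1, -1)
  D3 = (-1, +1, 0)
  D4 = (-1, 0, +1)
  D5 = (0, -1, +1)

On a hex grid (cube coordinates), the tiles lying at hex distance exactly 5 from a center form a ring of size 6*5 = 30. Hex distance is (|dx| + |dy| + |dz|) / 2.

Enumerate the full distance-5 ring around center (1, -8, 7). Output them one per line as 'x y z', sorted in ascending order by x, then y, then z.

Answer: -4 -8 12
-4 -7 11
-4 -6 10
-4 -5 9
-4 -4 8
-4 -3 7
-3 -9 12
-3 -3 6
-2 -10 12
-2 -3 5
-1 -11 12
-1 -3 4
0 -12 12
0 -3 3
1 -13 12
1 -3 2
2 -13 11
2 -4 2
3 -13 10
3 -5 2
4 -13 9
4 -6 2
5 -13 8
5 -7 2
6 -13 7
6 -12 6
6 -11 5
6 -10 4
6 -9 3
6 -8 2

Derivation:
Walk ring at distance 5 from (1, -8, 7):
Start at center + D4*5 = (-4, -8, 12)
  hex 0: (-4, -8, 12)
  hex 1: (-3, -9, 12)
  hex 2: (-2, -10, 12)
  hex 3: (-1, -11, 12)
  hex 4: (0, -12, 12)
  hex 5: (1, -13, 12)
  hex 6: (2, -13, 11)
  hex 7: (3, -13, 10)
  hex 8: (4, -13, 9)
  hex 9: (5, -13, 8)
  hex 10: (6, -13, 7)
  hex 11: (6, -12, 6)
  hex 12: (6, -11, 5)
  hex 13: (6, -10, 4)
  hex 14: (6, -9, 3)
  hex 15: (6, -8, 2)
  hex 16: (5, -7, 2)
  hex 17: (4, -6, 2)
  hex 18: (3, -5, 2)
  hex 19: (2, -4, 2)
  hex 20: (1, -3, 2)
  hex 21: (0, -3, 3)
  hex 22: (-1, -3, 4)
  hex 23: (-2, -3, 5)
  hex 24: (-3, -3, 6)
  hex 25: (-4, -3, 7)
  hex 26: (-4, -4, 8)
  hex 27: (-4, -5, 9)
  hex 28: (-4, -6, 10)
  hex 29: (-4, -7, 11)
Sorted: 30 hexes.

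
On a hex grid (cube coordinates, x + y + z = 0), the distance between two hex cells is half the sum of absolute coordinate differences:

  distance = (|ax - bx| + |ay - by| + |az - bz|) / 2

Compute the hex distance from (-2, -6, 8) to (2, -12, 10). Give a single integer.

Answer: 6

Derivation:
|ax - bx| = |-2 - 2| = 4
|ay - by| = |-6 - (-12)| = 6
|az - bz| = |8 - 10| = 2
distance = (4 + 6 + 2) / 2 = 12 / 2 = 6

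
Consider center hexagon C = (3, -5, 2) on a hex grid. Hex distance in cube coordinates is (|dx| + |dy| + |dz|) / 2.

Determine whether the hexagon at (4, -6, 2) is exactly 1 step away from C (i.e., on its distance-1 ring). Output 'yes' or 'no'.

|px - cx| = |4 - 3| = 1
|py - cy| = |-6 - (-5)| = 1
|pz - cz| = |2 - 2| = 0
distance = (1+1+0)/2 = 2/2 = 1
radius = 1; distance == radius -> yes

Answer: yes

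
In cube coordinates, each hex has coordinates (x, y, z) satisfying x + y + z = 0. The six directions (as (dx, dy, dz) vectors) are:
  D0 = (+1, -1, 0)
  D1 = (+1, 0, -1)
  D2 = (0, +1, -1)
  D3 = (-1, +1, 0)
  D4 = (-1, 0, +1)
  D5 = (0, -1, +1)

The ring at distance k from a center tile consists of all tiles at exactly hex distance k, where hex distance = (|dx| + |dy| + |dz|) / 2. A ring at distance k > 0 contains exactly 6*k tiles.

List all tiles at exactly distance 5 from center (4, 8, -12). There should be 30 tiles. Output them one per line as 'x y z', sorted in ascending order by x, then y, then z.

Walk ring at distance 5 from (4, 8, -12):
Start at center + D4*5 = (-1, 8, -7)
  hex 0: (-1, 8, -7)
  hex 1: (0, 7, -7)
  hex 2: (1, 6, -7)
  hex 3: (2, 5, -7)
  hex 4: (3, 4, -7)
  hex 5: (4, 3, -7)
  hex 6: (5, 3, -8)
  hex 7: (6, 3, -9)
  hex 8: (7, 3, -10)
  hex 9: (8, 3, -11)
  hex 10: (9, 3, -12)
  hex 11: (9, 4, -13)
  hex 12: (9, 5, -14)
  hex 13: (9, 6, -15)
  hex 14: (9, 7, -16)
  hex 15: (9, 8, -17)
  hex 16: (8, 9, -17)
  hex 17: (7, 10, -17)
  hex 18: (6, 11, -17)
  hex 19: (5, 12, -17)
  hex 20: (4, 13, -17)
  hex 21: (3, 13, -16)
  hex 22: (2, 13, -15)
  hex 23: (1, 13, -14)
  hex 24: (0, 13, -13)
  hex 25: (-1, 13, -12)
  hex 26: (-1, 12, -11)
  hex 27: (-1, 11, -10)
  hex 28: (-1, 10, -9)
  hex 29: (-1, 9, -8)
Sorted: 30 hexes.

Answer: -1 8 -7
-1 9 -8
-1 10 -9
-1 11 -10
-1 12 -11
-1 13 -12
0 7 -7
0 13 -13
1 6 -7
1 13 -14
2 5 -7
2 13 -15
3 4 -7
3 13 -16
4 3 -7
4 13 -17
5 3 -8
5 12 -17
6 3 -9
6 11 -17
7 3 -10
7 10 -17
8 3 -11
8 9 -17
9 3 -12
9 4 -13
9 5 -14
9 6 -15
9 7 -16
9 8 -17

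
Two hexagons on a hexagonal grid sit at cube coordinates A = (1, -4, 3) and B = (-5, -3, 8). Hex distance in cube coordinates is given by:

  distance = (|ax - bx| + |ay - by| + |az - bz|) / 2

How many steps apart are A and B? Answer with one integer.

|ax - bx| = |1 - (-5)| = 6
|ay - by| = |-4 - (-3)| = 1
|az - bz| = |3 - 8| = 5
distance = (6 + 1 + 5) / 2 = 12 / 2 = 6

Answer: 6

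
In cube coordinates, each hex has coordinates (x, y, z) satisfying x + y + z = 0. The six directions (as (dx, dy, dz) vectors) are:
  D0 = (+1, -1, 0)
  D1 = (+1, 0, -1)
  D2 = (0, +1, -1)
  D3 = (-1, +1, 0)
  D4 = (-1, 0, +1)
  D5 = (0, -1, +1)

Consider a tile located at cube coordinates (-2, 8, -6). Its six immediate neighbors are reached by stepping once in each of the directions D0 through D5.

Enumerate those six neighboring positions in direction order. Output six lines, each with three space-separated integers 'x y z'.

Answer: -1 7 -6
-1 8 -7
-2 9 -7
-3 9 -6
-3 8 -5
-2 7 -5

Derivation:
Center: (-2, 8, -6). Add each direction:
  D0: (-2, 8, -6) + (1, -1, 0) = (-1, 7, -6)
  D1: (-2, 8, -6) + (1, 0, -1) = (-1, 8, -7)
  D2: (-2, 8, -6) + (0, 1, -1) = (-2, 9, -7)
  D3: (-2, 8, -6) + (-1, 1, 0) = (-3, 9, -6)
  D4: (-2, 8, -6) + (-1, 0, 1) = (-3, 8, -5)
  D5: (-2, 8, -6) + (0, -1, 1) = (-2, 7, -5)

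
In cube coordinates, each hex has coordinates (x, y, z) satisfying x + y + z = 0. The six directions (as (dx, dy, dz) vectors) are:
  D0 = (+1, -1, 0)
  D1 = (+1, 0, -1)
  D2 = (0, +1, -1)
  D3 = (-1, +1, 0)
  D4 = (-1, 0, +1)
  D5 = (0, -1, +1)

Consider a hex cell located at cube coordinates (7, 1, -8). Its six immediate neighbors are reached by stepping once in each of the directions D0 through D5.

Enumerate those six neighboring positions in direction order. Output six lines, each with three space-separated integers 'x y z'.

Center: (7, 1, -8). Add each direction:
  D0: (7, 1, -8) + (1, -1, 0) = (8, 0, -8)
  D1: (7, 1, -8) + (1, 0, -1) = (8, 1, -9)
  D2: (7, 1, -8) + (0, 1, -1) = (7, 2, -9)
  D3: (7, 1, -8) + (-1, 1, 0) = (6, 2, -8)
  D4: (7, 1, -8) + (-1, 0, 1) = (6, 1, -7)
  D5: (7, 1, -8) + (0, -1, 1) = (7, 0, -7)

Answer: 8 0 -8
8 1 -9
7 2 -9
6 2 -8
6 1 -7
7 0 -7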